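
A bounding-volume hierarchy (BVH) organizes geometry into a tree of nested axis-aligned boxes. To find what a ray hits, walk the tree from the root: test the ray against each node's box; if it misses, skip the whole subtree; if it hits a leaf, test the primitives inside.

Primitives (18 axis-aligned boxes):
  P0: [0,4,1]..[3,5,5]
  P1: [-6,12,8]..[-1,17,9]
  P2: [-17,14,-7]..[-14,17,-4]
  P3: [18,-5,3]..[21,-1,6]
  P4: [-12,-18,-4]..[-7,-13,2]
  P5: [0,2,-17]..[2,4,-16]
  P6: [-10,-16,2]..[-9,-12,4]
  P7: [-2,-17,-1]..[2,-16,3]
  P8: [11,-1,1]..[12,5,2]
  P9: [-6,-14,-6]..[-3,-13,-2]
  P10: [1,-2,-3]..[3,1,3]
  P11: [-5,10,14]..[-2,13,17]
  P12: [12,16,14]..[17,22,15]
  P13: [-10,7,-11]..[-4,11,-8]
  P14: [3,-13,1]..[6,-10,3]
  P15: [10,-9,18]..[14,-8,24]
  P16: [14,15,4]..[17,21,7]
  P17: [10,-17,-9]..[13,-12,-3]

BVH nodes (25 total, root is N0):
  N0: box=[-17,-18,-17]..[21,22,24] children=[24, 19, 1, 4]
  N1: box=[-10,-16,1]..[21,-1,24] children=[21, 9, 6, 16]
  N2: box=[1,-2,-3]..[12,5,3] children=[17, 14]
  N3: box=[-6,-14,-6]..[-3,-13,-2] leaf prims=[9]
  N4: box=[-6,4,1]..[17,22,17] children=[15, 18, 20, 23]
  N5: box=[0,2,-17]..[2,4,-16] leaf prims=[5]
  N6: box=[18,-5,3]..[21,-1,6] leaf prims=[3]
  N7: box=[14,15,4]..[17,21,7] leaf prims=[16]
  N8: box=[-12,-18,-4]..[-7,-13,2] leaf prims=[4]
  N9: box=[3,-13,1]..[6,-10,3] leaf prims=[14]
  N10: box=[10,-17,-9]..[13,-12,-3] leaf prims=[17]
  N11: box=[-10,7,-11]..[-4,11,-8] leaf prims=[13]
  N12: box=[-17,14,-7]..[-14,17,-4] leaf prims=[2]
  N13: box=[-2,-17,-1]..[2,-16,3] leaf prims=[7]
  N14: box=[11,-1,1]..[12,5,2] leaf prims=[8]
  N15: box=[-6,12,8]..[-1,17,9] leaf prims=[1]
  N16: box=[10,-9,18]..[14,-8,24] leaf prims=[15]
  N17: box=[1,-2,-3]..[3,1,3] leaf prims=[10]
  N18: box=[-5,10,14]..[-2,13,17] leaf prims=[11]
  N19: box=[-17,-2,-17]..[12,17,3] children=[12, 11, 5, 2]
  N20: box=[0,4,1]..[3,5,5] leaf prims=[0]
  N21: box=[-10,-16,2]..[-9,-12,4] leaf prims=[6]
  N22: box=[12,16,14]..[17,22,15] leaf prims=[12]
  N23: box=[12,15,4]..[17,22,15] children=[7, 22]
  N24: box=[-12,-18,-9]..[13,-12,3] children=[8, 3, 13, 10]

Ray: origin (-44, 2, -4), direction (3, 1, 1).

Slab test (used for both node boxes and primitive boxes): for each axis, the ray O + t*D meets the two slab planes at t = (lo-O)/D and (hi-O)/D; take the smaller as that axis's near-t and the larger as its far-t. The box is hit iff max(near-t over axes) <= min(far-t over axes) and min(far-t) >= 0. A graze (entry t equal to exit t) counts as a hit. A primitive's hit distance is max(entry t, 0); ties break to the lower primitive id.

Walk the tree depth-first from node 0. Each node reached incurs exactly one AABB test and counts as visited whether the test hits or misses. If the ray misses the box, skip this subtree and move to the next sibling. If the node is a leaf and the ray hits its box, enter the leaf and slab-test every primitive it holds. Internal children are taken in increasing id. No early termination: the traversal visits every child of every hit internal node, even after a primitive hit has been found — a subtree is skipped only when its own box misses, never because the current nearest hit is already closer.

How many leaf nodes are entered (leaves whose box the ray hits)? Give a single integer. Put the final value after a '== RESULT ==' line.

Walk:
N0 x:[9,65/3] y:[-20,20] z:[-13,28] -> hit [9,20], descend [1, 4, 19, 24]
  N1 x:[34/3,65/3] y:[-18,-3] z:[5,28] -> miss, prune
  N4 x:[38/3,61/3] y:[2,20] z:[5,21] -> hit [38/3,20], descend [15, 18, 20, 23]
    N15 x:[38/3,43/3] y:[10,15] z:[12,13] -> hit [38/3,13] leaf, test {P1@t=38/3}
    N18 x:[13,14] y:[8,11] z:[18,21] -> miss, prune
    N20 x:[44/3,47/3] y:[2,3] z:[5,9] -> miss, prune
    N23 x:[56/3,61/3] y:[13,20] z:[8,19] -> hit [56/3,19], descend [7, 22]
      N7 x:[58/3,61/3] y:[13,19] z:[8,11] -> miss, prune
      N22 x:[56/3,61/3] y:[14,20] z:[18,19] -> hit [56/3,19] leaf, test {P12@t=56/3}
  N19 x:[9,56/3] y:[-4,15] z:[-13,7] -> miss, prune
  N24 x:[32/3,19] y:[-20,-14] z:[-5,7] -> miss, prune

order=[0, 1, 4, 15, 18, 20, 23, 7, 22, 19, 24]  |boxes|=11  |leaves|=2  hit=P1

== RESULT ==
2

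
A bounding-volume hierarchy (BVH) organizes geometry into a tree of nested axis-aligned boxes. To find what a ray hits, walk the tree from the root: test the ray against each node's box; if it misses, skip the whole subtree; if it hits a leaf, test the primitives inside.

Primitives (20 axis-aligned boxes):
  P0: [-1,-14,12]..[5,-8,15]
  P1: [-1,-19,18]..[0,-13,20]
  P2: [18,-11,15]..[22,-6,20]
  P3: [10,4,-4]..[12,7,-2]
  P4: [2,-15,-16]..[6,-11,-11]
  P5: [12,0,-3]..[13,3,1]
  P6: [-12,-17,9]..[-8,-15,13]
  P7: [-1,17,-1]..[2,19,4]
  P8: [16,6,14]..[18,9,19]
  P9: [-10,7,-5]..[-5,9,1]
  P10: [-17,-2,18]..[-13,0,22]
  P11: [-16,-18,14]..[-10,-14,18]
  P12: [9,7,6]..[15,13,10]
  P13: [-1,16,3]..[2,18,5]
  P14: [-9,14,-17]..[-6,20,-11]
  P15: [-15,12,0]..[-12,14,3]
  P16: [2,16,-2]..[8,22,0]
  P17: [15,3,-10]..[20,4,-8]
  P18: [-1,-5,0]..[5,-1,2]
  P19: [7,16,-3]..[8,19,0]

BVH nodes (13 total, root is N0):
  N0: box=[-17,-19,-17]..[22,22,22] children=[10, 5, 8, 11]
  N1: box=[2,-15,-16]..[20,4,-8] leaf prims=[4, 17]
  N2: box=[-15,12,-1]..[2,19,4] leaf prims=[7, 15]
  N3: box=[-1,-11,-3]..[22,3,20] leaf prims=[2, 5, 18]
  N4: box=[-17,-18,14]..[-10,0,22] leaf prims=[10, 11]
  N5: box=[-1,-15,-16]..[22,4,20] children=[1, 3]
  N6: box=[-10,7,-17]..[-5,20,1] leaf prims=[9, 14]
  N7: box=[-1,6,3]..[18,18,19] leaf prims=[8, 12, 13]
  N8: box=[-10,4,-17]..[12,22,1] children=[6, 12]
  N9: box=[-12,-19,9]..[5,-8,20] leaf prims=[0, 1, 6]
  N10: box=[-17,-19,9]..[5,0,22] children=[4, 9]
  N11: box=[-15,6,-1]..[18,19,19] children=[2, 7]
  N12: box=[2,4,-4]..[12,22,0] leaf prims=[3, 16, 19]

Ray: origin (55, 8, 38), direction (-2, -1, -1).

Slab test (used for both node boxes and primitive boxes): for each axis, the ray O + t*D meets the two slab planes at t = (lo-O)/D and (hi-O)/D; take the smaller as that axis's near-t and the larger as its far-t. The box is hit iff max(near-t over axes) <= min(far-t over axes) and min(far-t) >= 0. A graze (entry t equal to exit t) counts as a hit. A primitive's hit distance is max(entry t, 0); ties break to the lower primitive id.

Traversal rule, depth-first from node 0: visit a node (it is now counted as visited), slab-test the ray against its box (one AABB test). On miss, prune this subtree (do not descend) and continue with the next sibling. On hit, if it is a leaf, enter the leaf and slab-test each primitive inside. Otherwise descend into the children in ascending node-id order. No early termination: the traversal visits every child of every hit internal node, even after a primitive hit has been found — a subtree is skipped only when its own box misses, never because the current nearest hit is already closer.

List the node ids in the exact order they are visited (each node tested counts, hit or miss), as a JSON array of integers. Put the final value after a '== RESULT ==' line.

Walk:
N0 x:[33/2,36] y:[-14,27] z:[16,55] -> hit [33/2,27], descend [5, 8, 10, 11]
  N5 x:[33/2,28] y:[4,23] z:[18,54] -> hit [18,23], descend [1, 3]
    N1 x:[35/2,53/2] y:[4,23] z:[46,54] -> miss, prune
    N3 x:[33/2,28] y:[5,19] z:[18,41] -> hit [18,19] leaf, test {P2@t=18, P5(miss), P18(miss)}
  N8 x:[43/2,65/2] y:[-14,4] z:[37,55] -> miss, prune
  N10 x:[25,36] y:[8,27] z:[16,29] -> hit [25,27], descend [4, 9]
    N4 x:[65/2,36] y:[8,26] z:[16,24] -> miss, prune
    N9 x:[25,67/2] y:[16,27] z:[18,29] -> hit [25,27] leaf, test {P0(miss), P1(miss), P6(miss)}
  N11 x:[37/2,35] y:[-11,2] z:[19,39] -> miss, prune

order=[0, 5, 1, 3, 8, 10, 4, 9, 11]  |boxes|=9  |leaves|=2  hit=P2

== RESULT ==
[0, 5, 1, 3, 8, 10, 4, 9, 11]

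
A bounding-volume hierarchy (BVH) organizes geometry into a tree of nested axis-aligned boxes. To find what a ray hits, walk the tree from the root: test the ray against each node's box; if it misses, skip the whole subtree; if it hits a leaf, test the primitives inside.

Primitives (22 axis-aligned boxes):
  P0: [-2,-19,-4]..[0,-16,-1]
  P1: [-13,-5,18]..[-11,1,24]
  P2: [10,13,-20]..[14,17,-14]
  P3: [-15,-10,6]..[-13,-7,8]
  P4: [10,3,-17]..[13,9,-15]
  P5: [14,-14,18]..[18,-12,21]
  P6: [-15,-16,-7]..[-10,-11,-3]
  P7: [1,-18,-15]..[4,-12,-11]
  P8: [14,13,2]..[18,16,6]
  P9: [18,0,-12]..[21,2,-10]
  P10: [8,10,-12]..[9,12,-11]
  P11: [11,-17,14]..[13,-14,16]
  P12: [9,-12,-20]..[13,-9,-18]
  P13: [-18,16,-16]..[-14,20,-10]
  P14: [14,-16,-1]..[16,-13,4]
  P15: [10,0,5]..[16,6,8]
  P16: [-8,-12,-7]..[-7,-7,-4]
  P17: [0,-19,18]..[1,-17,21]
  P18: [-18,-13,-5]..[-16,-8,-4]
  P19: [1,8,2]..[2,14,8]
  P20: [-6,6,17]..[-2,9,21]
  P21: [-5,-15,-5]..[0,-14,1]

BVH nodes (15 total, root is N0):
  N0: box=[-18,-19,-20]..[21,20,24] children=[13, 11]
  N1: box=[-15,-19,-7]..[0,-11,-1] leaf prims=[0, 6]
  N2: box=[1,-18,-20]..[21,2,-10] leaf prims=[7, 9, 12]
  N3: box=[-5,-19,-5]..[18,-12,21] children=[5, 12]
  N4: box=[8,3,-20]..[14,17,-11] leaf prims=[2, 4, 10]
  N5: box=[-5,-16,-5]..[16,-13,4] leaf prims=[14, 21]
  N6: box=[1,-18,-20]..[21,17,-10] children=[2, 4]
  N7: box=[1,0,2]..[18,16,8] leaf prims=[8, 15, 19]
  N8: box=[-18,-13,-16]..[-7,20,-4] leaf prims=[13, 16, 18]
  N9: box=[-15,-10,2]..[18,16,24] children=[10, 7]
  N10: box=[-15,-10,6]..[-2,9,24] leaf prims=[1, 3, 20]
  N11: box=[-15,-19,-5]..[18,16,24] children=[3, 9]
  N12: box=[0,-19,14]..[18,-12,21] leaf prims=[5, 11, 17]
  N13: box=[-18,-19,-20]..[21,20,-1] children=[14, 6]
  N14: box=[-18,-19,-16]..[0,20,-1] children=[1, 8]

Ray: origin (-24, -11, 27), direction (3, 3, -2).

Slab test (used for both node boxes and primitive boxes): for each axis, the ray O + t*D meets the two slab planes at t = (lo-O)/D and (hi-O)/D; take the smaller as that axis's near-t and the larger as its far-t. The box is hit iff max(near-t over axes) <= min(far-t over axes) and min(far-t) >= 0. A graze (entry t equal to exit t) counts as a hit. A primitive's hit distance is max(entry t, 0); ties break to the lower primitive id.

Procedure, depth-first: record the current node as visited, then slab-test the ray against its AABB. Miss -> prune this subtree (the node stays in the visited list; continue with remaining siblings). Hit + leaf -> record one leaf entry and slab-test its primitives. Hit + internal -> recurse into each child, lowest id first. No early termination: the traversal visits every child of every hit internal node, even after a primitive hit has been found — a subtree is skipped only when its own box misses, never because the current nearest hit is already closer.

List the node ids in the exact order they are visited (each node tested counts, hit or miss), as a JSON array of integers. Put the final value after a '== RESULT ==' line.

Traverse from the root:
N0 x:[2,15] y:[-8/3,31/3] z:[3/2,47/2] -> hit [2,31/3], descend [11, 13]
  N11 x:[3,14] y:[-8/3,9] z:[3/2,16] -> hit [3,9], descend [3, 9]
    N3 x:[19/3,14] y:[-8/3,-1/3] z:[3,16] -> miss, prune
    N9 x:[3,14] y:[1/3,9] z:[3/2,25/2] -> hit [3,9], descend [7, 10]
      N7 x:[25/3,14] y:[11/3,9] z:[19/2,25/2] -> miss, prune
      N10 x:[3,22/3] y:[1/3,20/3] z:[3/2,21/2] -> hit [3,20/3] leaf, test {P1@t=11/3, P3(miss), P20(miss)}
  N13 x:[2,15] y:[-8/3,31/3] z:[14,47/2] -> miss, prune

Summary -> nodes [0, 11, 3, 9, 7, 10, 13]; box-tests=7; leaf-entries=1; first=P1

== RESULT ==
[0, 11, 3, 9, 7, 10, 13]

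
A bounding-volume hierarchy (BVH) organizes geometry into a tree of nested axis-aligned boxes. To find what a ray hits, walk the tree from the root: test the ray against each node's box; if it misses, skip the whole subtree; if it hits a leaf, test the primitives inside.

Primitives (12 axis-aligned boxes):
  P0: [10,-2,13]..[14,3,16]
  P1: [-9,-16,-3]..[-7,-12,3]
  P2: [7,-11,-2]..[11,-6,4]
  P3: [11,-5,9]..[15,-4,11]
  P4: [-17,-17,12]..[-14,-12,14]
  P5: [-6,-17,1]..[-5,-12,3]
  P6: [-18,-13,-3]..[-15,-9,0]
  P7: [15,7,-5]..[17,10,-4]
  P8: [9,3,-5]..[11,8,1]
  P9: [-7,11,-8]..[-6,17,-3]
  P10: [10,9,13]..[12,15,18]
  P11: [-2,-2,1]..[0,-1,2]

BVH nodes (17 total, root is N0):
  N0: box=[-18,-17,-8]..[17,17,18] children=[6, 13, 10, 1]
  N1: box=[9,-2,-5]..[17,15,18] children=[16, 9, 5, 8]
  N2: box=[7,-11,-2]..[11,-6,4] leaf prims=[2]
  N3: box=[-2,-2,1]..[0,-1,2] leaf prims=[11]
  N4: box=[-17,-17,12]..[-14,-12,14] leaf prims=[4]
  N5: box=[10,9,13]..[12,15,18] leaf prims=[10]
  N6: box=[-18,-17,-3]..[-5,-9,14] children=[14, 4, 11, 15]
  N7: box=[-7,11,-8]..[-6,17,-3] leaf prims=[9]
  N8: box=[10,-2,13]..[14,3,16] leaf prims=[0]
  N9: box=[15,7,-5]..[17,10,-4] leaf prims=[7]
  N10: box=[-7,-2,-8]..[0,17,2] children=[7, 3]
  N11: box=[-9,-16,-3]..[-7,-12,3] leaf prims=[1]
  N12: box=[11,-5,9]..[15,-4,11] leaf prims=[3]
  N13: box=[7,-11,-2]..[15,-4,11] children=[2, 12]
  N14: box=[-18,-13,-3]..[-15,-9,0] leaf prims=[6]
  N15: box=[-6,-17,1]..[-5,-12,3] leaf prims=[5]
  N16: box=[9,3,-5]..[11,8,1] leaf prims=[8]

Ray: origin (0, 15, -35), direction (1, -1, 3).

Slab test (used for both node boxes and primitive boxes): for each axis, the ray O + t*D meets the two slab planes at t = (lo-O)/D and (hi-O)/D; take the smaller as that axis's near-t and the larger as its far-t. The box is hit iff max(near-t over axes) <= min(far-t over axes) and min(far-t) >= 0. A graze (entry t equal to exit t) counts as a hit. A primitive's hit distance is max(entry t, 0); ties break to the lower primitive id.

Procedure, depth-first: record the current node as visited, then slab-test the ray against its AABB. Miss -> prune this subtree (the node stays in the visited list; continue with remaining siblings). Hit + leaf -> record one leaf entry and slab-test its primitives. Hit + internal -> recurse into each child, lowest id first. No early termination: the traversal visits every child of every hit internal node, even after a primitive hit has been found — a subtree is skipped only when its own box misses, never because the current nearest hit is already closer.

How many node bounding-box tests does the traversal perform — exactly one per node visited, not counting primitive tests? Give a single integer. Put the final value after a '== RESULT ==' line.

Trace the traversal:
N0 x:[-18,17] y:[-2,32] z:[9,53/3] -> hit [9,17], descend [1, 6, 10, 13]
  N1 x:[9,17] y:[0,17] z:[10,53/3] -> hit [10,17], descend [5, 8, 9, 16]
    N5 x:[10,12] y:[0,6] z:[16,53/3] -> miss, prune
    N8 x:[10,14] y:[12,17] z:[16,17] -> miss, prune
    N9 x:[15,17] y:[5,8] z:[10,31/3] -> miss, prune
    N16 x:[9,11] y:[7,12] z:[10,12] -> hit [10,11] leaf, test {P8@t=10}
  N6 x:[-18,-5] y:[24,32] z:[32/3,49/3] -> miss, prune
  N10 x:[-7,0] y:[-2,17] z:[9,37/3] -> miss, prune
  N13 x:[7,15] y:[19,26] z:[11,46/3] -> miss, prune

order=[0, 1, 5, 8, 9, 16, 6, 10, 13]  |boxes|=9  |leaves|=1  hit=P8

== RESULT ==
9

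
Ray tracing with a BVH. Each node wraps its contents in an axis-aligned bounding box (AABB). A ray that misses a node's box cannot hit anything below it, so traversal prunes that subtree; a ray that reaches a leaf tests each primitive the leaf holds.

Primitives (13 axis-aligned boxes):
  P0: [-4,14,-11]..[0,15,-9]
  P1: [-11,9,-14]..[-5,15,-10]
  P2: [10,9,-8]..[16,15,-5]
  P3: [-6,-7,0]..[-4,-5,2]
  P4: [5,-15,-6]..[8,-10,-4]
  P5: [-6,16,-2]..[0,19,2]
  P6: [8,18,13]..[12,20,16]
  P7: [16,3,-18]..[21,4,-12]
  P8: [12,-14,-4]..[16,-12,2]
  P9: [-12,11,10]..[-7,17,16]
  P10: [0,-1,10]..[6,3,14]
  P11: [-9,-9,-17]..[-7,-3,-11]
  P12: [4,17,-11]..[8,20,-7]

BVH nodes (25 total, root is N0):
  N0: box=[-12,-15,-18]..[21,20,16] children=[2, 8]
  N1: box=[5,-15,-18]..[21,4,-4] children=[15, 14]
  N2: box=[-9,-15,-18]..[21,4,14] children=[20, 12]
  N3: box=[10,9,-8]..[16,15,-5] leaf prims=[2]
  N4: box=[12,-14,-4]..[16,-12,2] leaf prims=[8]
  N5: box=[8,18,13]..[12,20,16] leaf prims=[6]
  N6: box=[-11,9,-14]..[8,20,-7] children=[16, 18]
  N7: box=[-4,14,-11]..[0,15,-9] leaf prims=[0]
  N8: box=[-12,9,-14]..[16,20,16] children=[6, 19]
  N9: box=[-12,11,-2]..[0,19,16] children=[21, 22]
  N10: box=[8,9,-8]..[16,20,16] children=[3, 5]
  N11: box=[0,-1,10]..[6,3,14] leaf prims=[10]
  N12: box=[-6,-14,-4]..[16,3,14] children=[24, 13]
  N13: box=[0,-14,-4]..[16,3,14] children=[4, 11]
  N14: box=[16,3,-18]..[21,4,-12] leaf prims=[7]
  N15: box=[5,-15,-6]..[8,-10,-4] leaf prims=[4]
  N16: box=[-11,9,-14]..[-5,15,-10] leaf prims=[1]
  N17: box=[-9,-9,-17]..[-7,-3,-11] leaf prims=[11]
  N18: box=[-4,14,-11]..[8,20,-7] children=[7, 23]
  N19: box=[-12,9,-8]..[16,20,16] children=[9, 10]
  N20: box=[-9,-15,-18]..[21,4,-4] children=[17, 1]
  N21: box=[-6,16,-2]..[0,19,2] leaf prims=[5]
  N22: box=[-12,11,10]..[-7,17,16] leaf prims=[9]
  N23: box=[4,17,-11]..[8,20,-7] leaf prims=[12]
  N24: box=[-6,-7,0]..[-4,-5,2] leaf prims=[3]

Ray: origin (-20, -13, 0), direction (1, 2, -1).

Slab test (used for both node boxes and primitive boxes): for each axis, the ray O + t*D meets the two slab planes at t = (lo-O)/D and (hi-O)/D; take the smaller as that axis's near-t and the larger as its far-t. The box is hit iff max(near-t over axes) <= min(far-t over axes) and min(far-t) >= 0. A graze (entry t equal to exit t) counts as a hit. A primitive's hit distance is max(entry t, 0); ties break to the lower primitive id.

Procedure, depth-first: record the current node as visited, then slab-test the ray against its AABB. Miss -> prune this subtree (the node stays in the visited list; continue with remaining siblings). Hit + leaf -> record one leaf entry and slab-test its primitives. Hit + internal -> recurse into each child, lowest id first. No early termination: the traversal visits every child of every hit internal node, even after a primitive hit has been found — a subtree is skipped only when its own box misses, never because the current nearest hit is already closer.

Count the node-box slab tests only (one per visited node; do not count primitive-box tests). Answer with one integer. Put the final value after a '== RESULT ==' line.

Trace the traversal:
N0 x:[8,41] y:[-1,33/2] z:[-16,18] -> hit [8,33/2], descend [2, 8]
  N2 x:[11,41] y:[-1,17/2] z:[-14,18] -> miss, prune
  N8 x:[8,36] y:[11,33/2] z:[-16,14] -> hit [11,14], descend [6, 19]
    N6 x:[9,28] y:[11,33/2] z:[7,14] -> hit [11,14], descend [16, 18]
      N16 x:[9,15] y:[11,14] z:[10,14] -> hit [11,14] leaf, test {P1@t=11}
      N18 x:[16,28] y:[27/2,33/2] z:[7,11] -> miss, prune
    N19 x:[8,36] y:[11,33/2] z:[-16,8] -> miss, prune

Summary -> nodes [0, 2, 8, 6, 16, 18, 19]; box-tests=7; leaf-entries=1; first=P1

== RESULT ==
7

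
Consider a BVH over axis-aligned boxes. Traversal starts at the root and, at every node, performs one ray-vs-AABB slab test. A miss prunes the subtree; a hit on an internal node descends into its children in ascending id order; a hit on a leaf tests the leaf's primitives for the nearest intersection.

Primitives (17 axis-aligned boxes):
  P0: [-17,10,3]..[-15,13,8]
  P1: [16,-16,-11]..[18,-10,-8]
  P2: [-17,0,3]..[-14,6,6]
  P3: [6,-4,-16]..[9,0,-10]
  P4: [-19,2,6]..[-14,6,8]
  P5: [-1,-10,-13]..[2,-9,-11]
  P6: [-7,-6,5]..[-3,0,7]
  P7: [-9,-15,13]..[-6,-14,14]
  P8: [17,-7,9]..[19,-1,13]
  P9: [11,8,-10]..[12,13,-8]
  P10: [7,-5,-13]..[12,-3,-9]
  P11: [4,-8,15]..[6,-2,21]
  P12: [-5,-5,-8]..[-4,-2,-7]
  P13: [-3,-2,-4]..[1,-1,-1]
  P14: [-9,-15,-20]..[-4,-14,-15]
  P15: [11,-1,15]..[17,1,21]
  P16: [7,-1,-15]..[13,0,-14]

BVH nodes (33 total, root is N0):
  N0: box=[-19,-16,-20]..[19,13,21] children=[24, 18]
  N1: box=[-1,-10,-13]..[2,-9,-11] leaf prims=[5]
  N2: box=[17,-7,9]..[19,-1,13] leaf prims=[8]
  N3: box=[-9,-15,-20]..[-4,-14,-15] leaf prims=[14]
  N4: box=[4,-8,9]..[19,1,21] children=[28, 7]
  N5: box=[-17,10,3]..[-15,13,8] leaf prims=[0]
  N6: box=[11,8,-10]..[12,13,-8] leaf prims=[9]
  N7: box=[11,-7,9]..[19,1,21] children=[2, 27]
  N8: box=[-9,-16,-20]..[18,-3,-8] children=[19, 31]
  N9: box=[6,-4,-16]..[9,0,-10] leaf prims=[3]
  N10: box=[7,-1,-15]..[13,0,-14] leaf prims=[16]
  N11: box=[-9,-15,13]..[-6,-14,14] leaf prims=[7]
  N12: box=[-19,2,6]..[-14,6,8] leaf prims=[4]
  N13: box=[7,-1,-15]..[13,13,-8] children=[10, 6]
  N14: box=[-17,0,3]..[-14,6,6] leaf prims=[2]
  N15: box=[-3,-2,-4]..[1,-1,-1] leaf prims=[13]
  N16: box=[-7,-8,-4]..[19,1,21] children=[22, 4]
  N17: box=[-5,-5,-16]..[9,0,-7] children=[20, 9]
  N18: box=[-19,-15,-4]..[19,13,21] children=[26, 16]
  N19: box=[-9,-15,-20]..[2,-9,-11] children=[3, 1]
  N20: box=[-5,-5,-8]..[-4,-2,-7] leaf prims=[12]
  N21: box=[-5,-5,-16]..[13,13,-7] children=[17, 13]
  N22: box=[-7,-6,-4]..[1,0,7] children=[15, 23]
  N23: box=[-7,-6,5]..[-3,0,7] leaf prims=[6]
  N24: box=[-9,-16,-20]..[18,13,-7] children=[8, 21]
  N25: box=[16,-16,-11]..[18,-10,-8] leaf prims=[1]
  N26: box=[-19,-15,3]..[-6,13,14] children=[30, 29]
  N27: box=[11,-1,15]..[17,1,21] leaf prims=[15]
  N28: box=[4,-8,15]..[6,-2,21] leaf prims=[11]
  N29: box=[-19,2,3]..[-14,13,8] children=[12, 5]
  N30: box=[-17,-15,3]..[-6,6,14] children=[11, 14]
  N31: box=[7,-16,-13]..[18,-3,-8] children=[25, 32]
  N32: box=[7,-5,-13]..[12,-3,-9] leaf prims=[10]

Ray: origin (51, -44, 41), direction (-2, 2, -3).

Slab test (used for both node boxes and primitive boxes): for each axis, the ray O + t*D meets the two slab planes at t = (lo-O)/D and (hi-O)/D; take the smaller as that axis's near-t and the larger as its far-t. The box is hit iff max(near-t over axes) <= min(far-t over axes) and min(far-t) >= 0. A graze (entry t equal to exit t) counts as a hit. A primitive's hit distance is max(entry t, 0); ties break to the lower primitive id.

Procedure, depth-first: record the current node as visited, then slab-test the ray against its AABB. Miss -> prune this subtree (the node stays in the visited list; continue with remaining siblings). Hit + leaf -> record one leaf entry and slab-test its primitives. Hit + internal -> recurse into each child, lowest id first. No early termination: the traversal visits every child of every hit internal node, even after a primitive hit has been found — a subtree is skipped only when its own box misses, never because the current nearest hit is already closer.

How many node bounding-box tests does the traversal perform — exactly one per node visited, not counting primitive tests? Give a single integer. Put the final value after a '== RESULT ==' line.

Trace the traversal:
N0 x:[16,35] y:[14,57/2] z:[20/3,61/3] -> hit [16,61/3], descend [18, 24]
  N18 x:[16,35] y:[29/2,57/2] z:[20/3,15] -> miss, prune
  N24 x:[33/2,30] y:[14,57/2] z:[16,61/3] -> hit [33/2,61/3], descend [8, 21]
    N8 x:[33/2,30] y:[14,41/2] z:[49/3,61/3] -> hit [33/2,61/3], descend [19, 31]
      N19 x:[49/2,30] y:[29/2,35/2] z:[52/3,61/3] -> miss, prune
      N31 x:[33/2,22] y:[14,41/2] z:[49/3,18] -> hit [33/2,18], descend [25, 32]
        N25 x:[33/2,35/2] y:[14,17] z:[49/3,52/3] -> hit [33/2,17] leaf, test {P1@t=33/2}
        N32 x:[39/2,22] y:[39/2,41/2] z:[50/3,18] -> miss, prune
    N21 x:[19,28] y:[39/2,57/2] z:[16,19] -> miss, prune

Visited [0, 18, 24, 8, 19, 31, 25, 32, 21]. Tests: 9 box, 1 leaf. Nearest: P1.

== RESULT ==
9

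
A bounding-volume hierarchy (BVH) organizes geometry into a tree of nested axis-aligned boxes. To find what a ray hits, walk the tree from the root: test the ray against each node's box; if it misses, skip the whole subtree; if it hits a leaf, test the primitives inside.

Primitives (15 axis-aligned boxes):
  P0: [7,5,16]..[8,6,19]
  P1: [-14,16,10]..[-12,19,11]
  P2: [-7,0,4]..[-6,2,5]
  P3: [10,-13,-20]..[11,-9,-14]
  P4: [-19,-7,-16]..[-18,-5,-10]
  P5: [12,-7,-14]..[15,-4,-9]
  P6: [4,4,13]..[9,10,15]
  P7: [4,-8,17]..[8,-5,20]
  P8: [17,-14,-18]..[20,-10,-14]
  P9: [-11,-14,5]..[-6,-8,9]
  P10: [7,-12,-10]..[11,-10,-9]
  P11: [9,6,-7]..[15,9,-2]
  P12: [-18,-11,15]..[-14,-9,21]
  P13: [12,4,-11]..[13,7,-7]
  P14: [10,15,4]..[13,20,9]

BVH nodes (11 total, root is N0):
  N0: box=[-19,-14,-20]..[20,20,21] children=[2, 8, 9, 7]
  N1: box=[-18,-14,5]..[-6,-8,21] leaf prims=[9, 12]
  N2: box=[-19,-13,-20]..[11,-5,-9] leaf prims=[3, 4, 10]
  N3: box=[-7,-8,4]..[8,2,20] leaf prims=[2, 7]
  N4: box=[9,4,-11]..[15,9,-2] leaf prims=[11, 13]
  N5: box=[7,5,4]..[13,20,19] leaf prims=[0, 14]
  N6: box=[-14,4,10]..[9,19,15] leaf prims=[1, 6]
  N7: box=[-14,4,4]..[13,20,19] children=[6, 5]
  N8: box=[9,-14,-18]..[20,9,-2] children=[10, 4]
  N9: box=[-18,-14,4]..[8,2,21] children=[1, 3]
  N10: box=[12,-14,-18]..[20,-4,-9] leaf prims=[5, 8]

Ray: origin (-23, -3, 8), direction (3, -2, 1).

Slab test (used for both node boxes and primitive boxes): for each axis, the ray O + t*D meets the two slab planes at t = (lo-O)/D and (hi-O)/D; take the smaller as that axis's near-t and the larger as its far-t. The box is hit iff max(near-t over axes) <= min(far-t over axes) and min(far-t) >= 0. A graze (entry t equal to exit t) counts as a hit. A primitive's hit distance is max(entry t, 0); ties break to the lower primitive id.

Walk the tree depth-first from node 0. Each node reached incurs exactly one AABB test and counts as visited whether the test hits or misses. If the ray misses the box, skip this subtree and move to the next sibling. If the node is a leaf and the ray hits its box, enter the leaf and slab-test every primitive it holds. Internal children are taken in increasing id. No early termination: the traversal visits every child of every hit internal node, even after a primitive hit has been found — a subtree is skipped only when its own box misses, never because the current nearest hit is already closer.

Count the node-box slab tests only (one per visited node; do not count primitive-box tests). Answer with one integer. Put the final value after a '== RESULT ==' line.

Traverse from the root:
N0 x:[4/3,43/3] y:[-23/2,11/2] z:[-28,13] -> hit [4/3,11/2], descend [2, 7, 8, 9]
  N2 x:[4/3,34/3] y:[1,5] z:[-28,-17] -> miss, prune
  N7 x:[3,12] y:[-23/2,-7/2] z:[-4,11] -> miss, prune
  N8 x:[32/3,43/3] y:[-6,11/2] z:[-26,-10] -> miss, prune
  N9 x:[5/3,31/3] y:[-5/2,11/2] z:[-4,13] -> hit [5/3,11/2], descend [1, 3]
    N1 x:[5/3,17/3] y:[5/2,11/2] z:[-3,13] -> hit [5/2,11/2] leaf, test {P9(miss), P12(miss)}
    N3 x:[16/3,31/3] y:[-5/2,5/2] z:[-4,12] -> miss, prune

Visited [0, 2, 7, 8, 9, 1, 3]. Tests: 7 box, 1 leaf. Nearest: miss.

== RESULT ==
7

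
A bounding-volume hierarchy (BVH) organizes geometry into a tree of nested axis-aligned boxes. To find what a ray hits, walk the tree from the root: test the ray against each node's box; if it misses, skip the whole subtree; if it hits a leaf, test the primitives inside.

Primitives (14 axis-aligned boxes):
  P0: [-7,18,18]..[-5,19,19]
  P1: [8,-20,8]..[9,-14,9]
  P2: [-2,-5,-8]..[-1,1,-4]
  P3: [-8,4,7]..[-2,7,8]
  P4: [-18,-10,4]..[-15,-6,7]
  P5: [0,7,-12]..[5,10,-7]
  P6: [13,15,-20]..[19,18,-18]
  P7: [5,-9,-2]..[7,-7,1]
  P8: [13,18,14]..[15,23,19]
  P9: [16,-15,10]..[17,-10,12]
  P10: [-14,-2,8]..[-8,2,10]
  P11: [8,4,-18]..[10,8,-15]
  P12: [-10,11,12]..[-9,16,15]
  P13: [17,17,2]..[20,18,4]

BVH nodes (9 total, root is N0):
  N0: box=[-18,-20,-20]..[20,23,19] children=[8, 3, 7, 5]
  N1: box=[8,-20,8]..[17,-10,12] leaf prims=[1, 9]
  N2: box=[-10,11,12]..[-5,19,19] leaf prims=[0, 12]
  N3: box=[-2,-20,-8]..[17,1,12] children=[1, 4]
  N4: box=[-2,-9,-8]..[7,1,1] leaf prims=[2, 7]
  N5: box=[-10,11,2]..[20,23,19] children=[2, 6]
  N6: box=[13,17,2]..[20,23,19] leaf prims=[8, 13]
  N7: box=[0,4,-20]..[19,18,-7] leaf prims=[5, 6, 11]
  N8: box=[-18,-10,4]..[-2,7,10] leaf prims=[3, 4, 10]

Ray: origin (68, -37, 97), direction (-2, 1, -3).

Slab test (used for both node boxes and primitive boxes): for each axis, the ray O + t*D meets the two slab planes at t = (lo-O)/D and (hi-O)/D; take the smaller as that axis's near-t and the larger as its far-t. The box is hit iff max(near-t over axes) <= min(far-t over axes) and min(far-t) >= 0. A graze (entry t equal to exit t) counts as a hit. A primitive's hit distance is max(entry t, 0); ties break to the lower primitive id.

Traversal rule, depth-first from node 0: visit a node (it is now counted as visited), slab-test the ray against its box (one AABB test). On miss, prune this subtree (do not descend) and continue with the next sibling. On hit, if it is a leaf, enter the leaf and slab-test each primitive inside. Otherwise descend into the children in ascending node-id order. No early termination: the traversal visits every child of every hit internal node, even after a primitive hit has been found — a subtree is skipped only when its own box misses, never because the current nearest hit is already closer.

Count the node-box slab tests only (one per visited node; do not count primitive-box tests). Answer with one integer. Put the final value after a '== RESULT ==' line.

Trace the traversal:
N0 x:[24,43] y:[17,60] z:[26,39] -> hit [26,39], descend [3, 5, 7, 8]
  N3 x:[51/2,35] y:[17,38] z:[85/3,35] -> hit [85/3,35], descend [1, 4]
    N1 x:[51/2,30] y:[17,27] z:[85/3,89/3] -> miss, prune
    N4 x:[61/2,35] y:[28,38] z:[32,35] -> hit [32,35] leaf, test {P2@t=69/2, P7(miss)}
  N5 x:[24,39] y:[48,60] z:[26,95/3] -> miss, prune
  N7 x:[49/2,34] y:[41,55] z:[104/3,39] -> miss, prune
  N8 x:[35,43] y:[27,44] z:[29,31] -> miss, prune

7 AABB tests over nodes [0, 3, 1, 4, 5, 7, 8]; 1 leaf entered; closest P2.

== RESULT ==
7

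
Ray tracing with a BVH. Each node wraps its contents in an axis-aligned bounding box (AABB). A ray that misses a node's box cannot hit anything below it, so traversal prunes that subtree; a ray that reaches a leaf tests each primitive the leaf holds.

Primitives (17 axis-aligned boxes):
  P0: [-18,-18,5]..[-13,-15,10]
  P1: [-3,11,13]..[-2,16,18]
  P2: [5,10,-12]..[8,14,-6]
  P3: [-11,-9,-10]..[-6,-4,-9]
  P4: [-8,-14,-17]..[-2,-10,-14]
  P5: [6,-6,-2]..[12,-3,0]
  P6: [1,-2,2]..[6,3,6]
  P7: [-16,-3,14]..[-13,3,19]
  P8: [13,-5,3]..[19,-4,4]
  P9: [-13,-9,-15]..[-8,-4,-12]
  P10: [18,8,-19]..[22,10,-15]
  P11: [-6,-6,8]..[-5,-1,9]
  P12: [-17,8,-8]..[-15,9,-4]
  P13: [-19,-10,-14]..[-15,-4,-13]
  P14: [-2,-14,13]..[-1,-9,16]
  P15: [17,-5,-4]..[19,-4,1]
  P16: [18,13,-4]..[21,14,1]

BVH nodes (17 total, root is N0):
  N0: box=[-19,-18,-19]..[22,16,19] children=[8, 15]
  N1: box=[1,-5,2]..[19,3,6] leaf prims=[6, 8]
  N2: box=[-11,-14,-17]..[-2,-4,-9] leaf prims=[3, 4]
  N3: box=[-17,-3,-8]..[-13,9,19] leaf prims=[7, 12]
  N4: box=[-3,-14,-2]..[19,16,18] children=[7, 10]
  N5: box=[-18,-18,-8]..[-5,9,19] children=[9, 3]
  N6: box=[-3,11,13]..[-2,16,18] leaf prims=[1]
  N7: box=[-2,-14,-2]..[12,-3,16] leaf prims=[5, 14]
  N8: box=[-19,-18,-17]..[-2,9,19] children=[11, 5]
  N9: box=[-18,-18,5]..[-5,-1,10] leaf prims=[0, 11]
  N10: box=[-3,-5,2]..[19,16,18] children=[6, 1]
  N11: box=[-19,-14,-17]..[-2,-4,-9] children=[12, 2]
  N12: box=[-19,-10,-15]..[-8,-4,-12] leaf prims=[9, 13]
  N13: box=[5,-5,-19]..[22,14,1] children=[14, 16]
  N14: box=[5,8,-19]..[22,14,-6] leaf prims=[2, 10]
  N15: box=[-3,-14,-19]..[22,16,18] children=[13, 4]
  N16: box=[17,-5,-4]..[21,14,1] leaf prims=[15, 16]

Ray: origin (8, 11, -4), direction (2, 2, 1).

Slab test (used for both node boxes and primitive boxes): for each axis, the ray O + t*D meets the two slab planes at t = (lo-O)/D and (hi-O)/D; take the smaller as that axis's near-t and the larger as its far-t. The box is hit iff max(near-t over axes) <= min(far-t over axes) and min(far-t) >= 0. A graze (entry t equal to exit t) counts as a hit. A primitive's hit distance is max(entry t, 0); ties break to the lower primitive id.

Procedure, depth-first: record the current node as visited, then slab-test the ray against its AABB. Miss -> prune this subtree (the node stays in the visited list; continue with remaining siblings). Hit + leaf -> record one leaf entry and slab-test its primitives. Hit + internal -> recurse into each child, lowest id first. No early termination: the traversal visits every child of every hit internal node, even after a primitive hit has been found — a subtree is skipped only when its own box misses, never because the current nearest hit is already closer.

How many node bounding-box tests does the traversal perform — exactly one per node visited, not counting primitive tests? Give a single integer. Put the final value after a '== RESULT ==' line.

Walk:
N0 x:[-27/2,7] y:[-29/2,5/2] z:[-15,23] -> hit [-27/2,5/2], descend [8, 15]
  N8 x:[-27/2,-5] y:[-29/2,-1] z:[-13,23] -> miss, prune
  N15 x:[-11/2,7] y:[-25/2,5/2] z:[-15,22] -> hit [-11/2,5/2], descend [4, 13]
    N4 x:[-11/2,11/2] y:[-25/2,5/2] z:[2,22] -> hit [2,5/2], descend [7, 10]
      N7 x:[-5,2] y:[-25/2,-7] z:[2,20] -> miss, prune
      N10 x:[-11/2,11/2] y:[-8,5/2] z:[6,22] -> miss, prune
    N13 x:[-3/2,7] y:[-8,3/2] z:[-15,5] -> hit [-3/2,3/2], descend [14, 16]
      N14 x:[-3/2,7] y:[-3/2,3/2] z:[-15,-2] -> miss, prune
      N16 x:[9/2,13/2] y:[-8,3/2] z:[0,5] -> miss, prune

Visited [0, 8, 15, 4, 7, 10, 13, 14, 16]. Tests: 9 box, 0 leaf. Nearest: miss.

== RESULT ==
9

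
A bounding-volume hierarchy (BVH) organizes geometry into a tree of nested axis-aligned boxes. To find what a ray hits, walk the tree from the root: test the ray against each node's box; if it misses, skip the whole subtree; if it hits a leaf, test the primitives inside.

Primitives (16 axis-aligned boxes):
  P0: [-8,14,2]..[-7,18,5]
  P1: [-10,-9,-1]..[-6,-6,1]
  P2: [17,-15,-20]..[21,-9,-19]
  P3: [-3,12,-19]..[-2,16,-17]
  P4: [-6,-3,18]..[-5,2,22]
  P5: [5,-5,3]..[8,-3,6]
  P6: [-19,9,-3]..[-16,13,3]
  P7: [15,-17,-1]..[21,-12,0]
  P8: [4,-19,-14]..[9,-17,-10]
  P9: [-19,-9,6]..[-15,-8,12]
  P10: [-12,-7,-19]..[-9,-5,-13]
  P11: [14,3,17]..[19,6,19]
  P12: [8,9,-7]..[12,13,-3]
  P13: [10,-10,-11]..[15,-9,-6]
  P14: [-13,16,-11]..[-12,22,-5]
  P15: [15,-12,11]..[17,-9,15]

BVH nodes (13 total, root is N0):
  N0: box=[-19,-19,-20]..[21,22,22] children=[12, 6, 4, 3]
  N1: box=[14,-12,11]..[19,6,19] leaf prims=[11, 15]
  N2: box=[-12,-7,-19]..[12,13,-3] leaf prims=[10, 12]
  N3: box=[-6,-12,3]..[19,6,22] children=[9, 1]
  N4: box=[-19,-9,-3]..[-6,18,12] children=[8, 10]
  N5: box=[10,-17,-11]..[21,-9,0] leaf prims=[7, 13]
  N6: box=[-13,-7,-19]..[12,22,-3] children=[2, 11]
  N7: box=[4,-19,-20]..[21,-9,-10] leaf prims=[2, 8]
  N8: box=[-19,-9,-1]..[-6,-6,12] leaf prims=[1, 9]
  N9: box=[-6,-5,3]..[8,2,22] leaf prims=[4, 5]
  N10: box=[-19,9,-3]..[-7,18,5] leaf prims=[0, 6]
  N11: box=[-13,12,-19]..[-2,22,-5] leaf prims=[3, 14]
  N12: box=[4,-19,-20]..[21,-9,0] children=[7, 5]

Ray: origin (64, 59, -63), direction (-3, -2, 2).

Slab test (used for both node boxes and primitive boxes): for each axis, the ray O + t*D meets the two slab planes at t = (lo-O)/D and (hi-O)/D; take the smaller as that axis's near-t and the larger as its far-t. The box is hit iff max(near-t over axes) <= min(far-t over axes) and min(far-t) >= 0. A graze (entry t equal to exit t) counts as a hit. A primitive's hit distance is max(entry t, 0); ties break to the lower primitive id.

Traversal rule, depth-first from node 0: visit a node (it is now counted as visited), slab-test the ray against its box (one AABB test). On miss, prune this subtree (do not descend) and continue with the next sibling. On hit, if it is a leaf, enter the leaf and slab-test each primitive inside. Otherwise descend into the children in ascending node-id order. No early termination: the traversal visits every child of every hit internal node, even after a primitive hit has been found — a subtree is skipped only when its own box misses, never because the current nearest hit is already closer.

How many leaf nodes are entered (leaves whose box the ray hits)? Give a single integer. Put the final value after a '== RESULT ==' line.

Walk:
N0 x:[43/3,83/3] y:[37/2,39] z:[43/2,85/2] -> hit [43/2,83/3], descend [3, 4, 6, 12]
  N3 x:[15,70/3] y:[53/2,71/2] z:[33,85/2] -> miss, prune
  N4 x:[70/3,83/3] y:[41/2,34] z:[30,75/2] -> miss, prune
  N6 x:[52/3,77/3] y:[37/2,33] z:[22,30] -> hit [22,77/3], descend [2, 11]
    N2 x:[52/3,76/3] y:[23,33] z:[22,30] -> hit [23,76/3] leaf, test {P10(miss), P12(miss)}
    N11 x:[22,77/3] y:[37/2,47/2] z:[22,29] -> hit [22,47/2] leaf, test {P3@t=22, P14(miss)}
  N12 x:[43/3,20] y:[34,39] z:[43/2,63/2] -> miss, prune

7 AABB tests over nodes [0, 3, 4, 6, 2, 11, 12]; 2 leaves entered; closest P3.

== RESULT ==
2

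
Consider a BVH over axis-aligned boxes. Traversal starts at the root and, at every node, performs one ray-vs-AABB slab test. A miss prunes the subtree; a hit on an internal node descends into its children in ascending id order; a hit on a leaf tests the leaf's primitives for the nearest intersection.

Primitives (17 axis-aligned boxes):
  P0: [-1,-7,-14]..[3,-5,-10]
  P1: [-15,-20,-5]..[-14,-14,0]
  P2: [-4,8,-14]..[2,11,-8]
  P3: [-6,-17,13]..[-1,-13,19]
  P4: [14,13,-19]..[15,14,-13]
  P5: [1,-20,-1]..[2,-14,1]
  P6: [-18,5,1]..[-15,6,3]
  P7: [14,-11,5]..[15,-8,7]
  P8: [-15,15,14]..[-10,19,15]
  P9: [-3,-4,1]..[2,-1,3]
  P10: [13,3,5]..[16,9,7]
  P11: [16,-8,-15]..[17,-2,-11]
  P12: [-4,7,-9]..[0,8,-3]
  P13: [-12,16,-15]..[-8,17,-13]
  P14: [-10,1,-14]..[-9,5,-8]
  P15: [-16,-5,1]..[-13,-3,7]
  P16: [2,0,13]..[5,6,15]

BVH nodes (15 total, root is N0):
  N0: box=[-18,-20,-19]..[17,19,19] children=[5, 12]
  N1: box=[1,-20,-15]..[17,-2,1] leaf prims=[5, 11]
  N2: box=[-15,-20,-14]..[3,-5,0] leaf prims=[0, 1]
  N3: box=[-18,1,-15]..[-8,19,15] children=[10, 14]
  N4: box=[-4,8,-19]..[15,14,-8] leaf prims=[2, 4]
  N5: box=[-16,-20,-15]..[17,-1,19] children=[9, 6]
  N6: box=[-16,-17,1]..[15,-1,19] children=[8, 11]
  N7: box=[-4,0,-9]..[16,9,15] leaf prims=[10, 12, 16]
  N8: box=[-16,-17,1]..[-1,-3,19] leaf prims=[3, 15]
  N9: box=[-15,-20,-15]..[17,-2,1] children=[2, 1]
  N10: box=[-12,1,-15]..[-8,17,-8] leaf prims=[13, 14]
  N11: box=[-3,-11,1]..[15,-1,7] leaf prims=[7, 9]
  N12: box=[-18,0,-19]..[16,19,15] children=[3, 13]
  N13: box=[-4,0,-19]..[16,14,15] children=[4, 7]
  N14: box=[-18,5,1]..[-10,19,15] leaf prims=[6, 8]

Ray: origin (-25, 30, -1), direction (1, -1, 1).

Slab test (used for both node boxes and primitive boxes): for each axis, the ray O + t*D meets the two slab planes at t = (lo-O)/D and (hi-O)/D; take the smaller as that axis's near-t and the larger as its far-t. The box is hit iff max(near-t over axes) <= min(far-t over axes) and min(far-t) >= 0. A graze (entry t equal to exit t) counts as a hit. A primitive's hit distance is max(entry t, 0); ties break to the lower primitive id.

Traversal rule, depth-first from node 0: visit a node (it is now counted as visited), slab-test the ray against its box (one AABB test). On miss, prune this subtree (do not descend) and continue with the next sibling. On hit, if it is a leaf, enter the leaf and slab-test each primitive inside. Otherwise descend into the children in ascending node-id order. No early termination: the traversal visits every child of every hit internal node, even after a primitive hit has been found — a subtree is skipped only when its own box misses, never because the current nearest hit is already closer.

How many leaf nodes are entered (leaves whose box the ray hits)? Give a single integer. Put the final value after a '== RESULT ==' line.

Trace the traversal:
N0 x:[7,42] y:[11,50] z:[-18,20] -> hit [11,20], descend [5, 12]
  N5 x:[9,42] y:[31,50] z:[-14,20] -> miss, prune
  N12 x:[7,41] y:[11,30] z:[-18,16] -> hit [11,16], descend [3, 13]
    N3 x:[7,17] y:[11,29] z:[-14,16] -> hit [11,16], descend [10, 14]
      N10 x:[13,17] y:[13,29] z:[-14,-7] -> miss, prune
      N14 x:[7,15] y:[11,25] z:[2,16] -> hit [11,15] leaf, test {P6(miss), P8@t=15}
    N13 x:[21,41] y:[16,30] z:[-18,16] -> miss, prune

7 AABB tests over nodes [0, 5, 12, 3, 10, 14, 13]; 1 leaf entered; closest P8.

== RESULT ==
1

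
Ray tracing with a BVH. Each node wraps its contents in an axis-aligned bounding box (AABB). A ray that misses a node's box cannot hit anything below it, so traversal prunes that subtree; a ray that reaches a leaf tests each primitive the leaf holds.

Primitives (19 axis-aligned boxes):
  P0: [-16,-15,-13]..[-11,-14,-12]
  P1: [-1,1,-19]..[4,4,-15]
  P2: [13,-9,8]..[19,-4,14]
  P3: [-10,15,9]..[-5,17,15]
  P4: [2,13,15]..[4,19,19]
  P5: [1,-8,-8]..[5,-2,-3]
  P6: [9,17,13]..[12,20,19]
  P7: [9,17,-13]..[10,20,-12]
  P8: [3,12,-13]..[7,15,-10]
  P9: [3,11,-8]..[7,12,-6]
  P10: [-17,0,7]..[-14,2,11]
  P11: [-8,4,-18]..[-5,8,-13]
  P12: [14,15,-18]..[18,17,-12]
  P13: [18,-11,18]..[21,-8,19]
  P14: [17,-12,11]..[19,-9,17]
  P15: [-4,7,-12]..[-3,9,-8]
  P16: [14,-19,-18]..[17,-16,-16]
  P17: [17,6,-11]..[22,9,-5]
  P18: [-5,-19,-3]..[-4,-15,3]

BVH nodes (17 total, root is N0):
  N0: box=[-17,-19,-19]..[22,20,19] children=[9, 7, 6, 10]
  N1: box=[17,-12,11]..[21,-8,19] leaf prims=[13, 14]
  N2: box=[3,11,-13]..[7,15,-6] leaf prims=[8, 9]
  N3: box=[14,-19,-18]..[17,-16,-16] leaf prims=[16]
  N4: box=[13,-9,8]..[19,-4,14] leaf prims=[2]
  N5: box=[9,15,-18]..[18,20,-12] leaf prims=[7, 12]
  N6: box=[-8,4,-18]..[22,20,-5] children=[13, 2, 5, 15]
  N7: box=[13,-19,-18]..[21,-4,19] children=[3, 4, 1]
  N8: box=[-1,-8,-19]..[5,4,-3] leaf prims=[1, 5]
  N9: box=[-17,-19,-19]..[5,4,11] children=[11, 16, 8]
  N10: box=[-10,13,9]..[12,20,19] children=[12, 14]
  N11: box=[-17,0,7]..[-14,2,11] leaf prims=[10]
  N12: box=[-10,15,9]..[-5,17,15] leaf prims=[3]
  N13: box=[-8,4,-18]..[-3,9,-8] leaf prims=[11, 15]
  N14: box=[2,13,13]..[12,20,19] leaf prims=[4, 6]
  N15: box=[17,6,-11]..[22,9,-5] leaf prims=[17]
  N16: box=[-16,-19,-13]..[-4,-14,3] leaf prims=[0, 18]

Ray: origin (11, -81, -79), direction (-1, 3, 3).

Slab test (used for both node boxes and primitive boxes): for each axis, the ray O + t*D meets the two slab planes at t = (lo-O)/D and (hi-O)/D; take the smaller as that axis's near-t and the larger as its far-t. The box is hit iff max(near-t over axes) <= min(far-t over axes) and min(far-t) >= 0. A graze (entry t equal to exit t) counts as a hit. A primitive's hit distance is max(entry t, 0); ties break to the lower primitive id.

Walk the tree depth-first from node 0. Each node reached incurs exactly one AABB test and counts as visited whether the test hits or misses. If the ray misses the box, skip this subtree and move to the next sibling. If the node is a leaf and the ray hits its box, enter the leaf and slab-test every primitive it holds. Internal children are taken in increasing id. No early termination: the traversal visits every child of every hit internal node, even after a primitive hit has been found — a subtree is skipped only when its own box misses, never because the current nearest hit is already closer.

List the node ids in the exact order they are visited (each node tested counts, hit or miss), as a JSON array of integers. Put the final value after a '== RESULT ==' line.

Trace the traversal:
N0 x:[-11,28] y:[62/3,101/3] z:[20,98/3] -> hit [62/3,28], descend [6, 7, 9, 10]
  N6 x:[-11,19] y:[85/3,101/3] z:[61/3,74/3] -> miss, prune
  N7 x:[-10,-2] y:[62/3,77/3] z:[61/3,98/3] -> miss, prune
  N9 x:[6,28] y:[62/3,85/3] z:[20,30] -> hit [62/3,28], descend [8, 11, 16]
    N8 x:[6,12] y:[73/3,85/3] z:[20,76/3] -> miss, prune
    N11 x:[25,28] y:[27,83/3] z:[86/3,30] -> miss, prune
    N16 x:[15,27] y:[62/3,67/3] z:[22,82/3] -> hit [22,67/3] leaf, test {P0@t=22, P18(miss)}
  N10 x:[-1,21] y:[94/3,101/3] z:[88/3,98/3] -> miss, prune

Visited [0, 6, 7, 9, 8, 11, 16, 10]. Tests: 8 box, 1 leaf. Nearest: P0.

== RESULT ==
[0, 6, 7, 9, 8, 11, 16, 10]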